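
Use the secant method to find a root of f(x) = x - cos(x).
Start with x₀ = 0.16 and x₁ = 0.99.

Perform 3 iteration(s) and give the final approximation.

f(x) = x - cos(x)
x₀ = 0.16, x₁ = 0.99

Secant formula: x_{n+1} = x_n - f(x_n)(x_n - x_{n-1})/(f(x_n) - f(x_{n-1}))

Iteration 1:
  f(0.160000) = -0.827227
  f(0.990000) = 0.441310
  x_2 = 0.990000 - 0.441310×(0.990000 - 0.160000)/(0.441310 - (-0.827227))
       = 0.701252
Iteration 2:
  f(0.990000) = 0.441310
  f(0.701252) = -0.062783
  x_3 = 0.701252 - (-0.062783)×(0.701252 - 0.990000)/(-0.062783 - 0.441310)
       = 0.737215
Iteration 3:
  f(0.701252) = -0.062783
  f(0.737215) = -0.003129
  x_4 = 0.737215 - (-0.003129)×(0.737215 - 0.701252)/(-0.003129 - (-0.062783))
       = 0.739101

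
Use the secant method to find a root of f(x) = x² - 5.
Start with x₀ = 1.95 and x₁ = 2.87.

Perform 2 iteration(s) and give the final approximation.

f(x) = x² - 5
x₀ = 1.95, x₁ = 2.87

Secant formula: x_{n+1} = x_n - f(x_n)(x_n - x_{n-1})/(f(x_n) - f(x_{n-1}))

Iteration 1:
  f(1.950000) = -1.197500
  f(2.870000) = 3.236900
  x_2 = 2.870000 - 3.236900×(2.870000 - 1.950000)/(3.236900 - (-1.197500))
       = 2.198444
Iteration 2:
  f(2.870000) = 3.236900
  f(2.198444) = -0.166844
  x_3 = 2.198444 - (-0.166844)×(2.198444 - 2.870000)/(-0.166844 - 3.236900)
       = 2.231362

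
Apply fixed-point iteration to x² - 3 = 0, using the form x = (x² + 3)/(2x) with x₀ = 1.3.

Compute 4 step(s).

Equation: x² - 3 = 0
Fixed-point form: x = (x² + 3)/(2x)
x₀ = 1.3

x_1 = g(1.300000) = 1.803846
x_2 = g(1.803846) = 1.733480
x_3 = g(1.733480) = 1.732051
x_4 = g(1.732051) = 1.732051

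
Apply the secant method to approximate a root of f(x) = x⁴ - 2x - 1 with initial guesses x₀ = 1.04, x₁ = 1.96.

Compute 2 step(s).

f(x) = x⁴ - 2x - 1
x₀ = 1.04, x₁ = 1.96

Secant formula: x_{n+1} = x_n - f(x_n)(x_n - x_{n-1})/(f(x_n) - f(x_{n-1}))

Iteration 1:
  f(1.040000) = -1.910141
  f(1.960000) = 9.837891
  x_2 = 1.960000 - 9.837891×(1.960000 - 1.040000)/(9.837891 - (-1.910141))
       = 1.189585
Iteration 2:
  f(1.960000) = 9.837891
  f(1.189585) = -1.376626
  x_3 = 1.189585 - (-1.376626)×(1.189585 - 1.960000)/(-1.376626 - 9.837891)
       = 1.284157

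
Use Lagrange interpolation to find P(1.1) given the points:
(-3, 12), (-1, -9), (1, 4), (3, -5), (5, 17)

Lagrange interpolation formula:
P(x) = Σ yᵢ × Lᵢ(x)
where Lᵢ(x) = Π_{j≠i} (x - xⱼ)/(xᵢ - xⱼ)

L_0(1.1) = (1.1 - (-1))/(-3 - (-1)) × (1.1 - 1)/(-3 - 1) × (1.1 - 3)/(-3 - 3) × (1.1 - 5)/(-3 - 5) = 0.004052
L_1(1.1) = (1.1 - (-3))/(-1 - (-3)) × (1.1 - 1)/(-1 - 1) × (1.1 - 3)/(-1 - 3) × (1.1 - 5)/(-1 - 5) = -0.031647
L_2(1.1) = (1.1 - (-3))/(1 - (-3)) × (1.1 - (-1))/(1 - (-1)) × (1.1 - 3)/(1 - 3) × (1.1 - 5)/(1 - 5) = 0.996877
L_3(1.1) = (1.1 - (-3))/(3 - (-3)) × (1.1 - (-1))/(3 - (-1)) × (1.1 - 1)/(3 - 1) × (1.1 - 5)/(3 - 5) = 0.034978
L_4(1.1) = (1.1 - (-3))/(5 - (-3)) × (1.1 - (-1))/(5 - (-1)) × (1.1 - 1)/(5 - 1) × (1.1 - 3)/(5 - 3) = -0.004260

P(1.1) = 12×L_0(1.1) + (-9)×L_1(1.1) + 4×L_2(1.1) + (-5)×L_3(1.1) + 17×L_4(1.1)
P(1.1) = 4.073643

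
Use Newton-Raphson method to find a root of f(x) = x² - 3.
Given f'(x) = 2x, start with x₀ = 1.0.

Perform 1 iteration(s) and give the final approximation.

f(x) = x² - 3
f'(x) = 2x
x₀ = 1.0

Newton-Raphson formula: x_{n+1} = x_n - f(x_n)/f'(x_n)

Iteration 1:
  f(1.000000) = -2.000000
  f'(1.000000) = 2.000000
  x_1 = 1.000000 - (-2.000000)/2.000000 = 2.000000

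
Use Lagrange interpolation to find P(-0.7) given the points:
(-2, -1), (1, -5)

Lagrange interpolation formula:
P(x) = Σ yᵢ × Lᵢ(x)
where Lᵢ(x) = Π_{j≠i} (x - xⱼ)/(xᵢ - xⱼ)

L_0(-0.7) = (-0.7 - 1)/(-2 - 1) = 0.566667
L_1(-0.7) = (-0.7 - (-2))/(1 - (-2)) = 0.433333

P(-0.7) = (-1)×L_0(-0.7) + (-5)×L_1(-0.7)
P(-0.7) = -2.733333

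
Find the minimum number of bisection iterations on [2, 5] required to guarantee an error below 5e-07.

We need (b-a)/2^n ≤ 5e-07
(5 - 2)/2^n ≤ 5e-07
3/2^n ≤ 5e-07
2^n ≥ 6000000
n ≥ log₂(6000000) = 22.52
n ≥ 23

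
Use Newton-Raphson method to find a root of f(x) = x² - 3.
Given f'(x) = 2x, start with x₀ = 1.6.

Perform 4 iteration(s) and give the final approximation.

f(x) = x² - 3
f'(x) = 2x
x₀ = 1.6

Newton-Raphson formula: x_{n+1} = x_n - f(x_n)/f'(x_n)

Iteration 1:
  f(1.600000) = -0.440000
  f'(1.600000) = 3.200000
  x_1 = 1.600000 - (-0.440000)/3.200000 = 1.737500
Iteration 2:
  f(1.737500) = 0.018906
  f'(1.737500) = 3.475000
  x_2 = 1.737500 - 0.018906/3.475000 = 1.732059
Iteration 3:
  f(1.732059) = 0.000030
  f'(1.732059) = 3.464119
  x_3 = 1.732059 - 0.000030/3.464119 = 1.732051
Iteration 4:
  f(1.732051) = 0.000000
  f'(1.732051) = 3.464102
  x_4 = 1.732051 - 0.000000/3.464102 = 1.732051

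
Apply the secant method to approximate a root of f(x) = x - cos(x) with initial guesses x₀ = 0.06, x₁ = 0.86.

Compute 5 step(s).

f(x) = x - cos(x)
x₀ = 0.06, x₁ = 0.86

Secant formula: x_{n+1} = x_n - f(x_n)(x_n - x_{n-1})/(f(x_n) - f(x_{n-1}))

Iteration 1:
  f(0.060000) = -0.938201
  f(0.860000) = 0.207563
  x_2 = 0.860000 - 0.207563×(0.860000 - 0.060000)/(0.207563 - (-0.938201))
       = 0.715075
Iteration 2:
  f(0.860000) = 0.207563
  f(0.715075) = -0.039970
  x_3 = 0.715075 - (-0.039970)×(0.715075 - 0.860000)/(-0.039970 - 0.207563)
       = 0.738476
Iteration 3:
  f(0.715075) = -0.039970
  f(0.738476) = -0.001019
  x_4 = 0.738476 - (-0.001019)×(0.738476 - 0.715075)/(-0.001019 - (-0.039970))
       = 0.739088
Iteration 4:
  f(0.738476) = -0.001019
  f(0.739088) = 0.000005
  x_5 = 0.739088 - 0.000005×(0.739088 - 0.738476)/(0.000005 - (-0.001019))
       = 0.739085
Iteration 5:
  f(0.739088) = 0.000005
  f(0.739085) = 0.000000
  x_6 = 0.739085 - 0.000000×(0.739085 - 0.739088)/(0.000000 - 0.000005)
       = 0.739085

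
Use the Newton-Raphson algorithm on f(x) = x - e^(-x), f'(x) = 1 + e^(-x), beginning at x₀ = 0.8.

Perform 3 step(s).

f(x) = x - e^(-x)
f'(x) = 1 + e^(-x)
x₀ = 0.8

Newton-Raphson formula: x_{n+1} = x_n - f(x_n)/f'(x_n)

Iteration 1:
  f(0.800000) = 0.350671
  f'(0.800000) = 1.449329
  x_1 = 0.800000 - 0.350671/1.449329 = 0.558046
Iteration 2:
  f(0.558046) = -0.014280
  f'(0.558046) = 1.572326
  x_2 = 0.558046 - (-0.014280)/1.572326 = 0.567128
Iteration 3:
  f(0.567128) = -0.000024
  f'(0.567128) = 1.567152
  x_3 = 0.567128 - (-0.000024)/1.567152 = 0.567143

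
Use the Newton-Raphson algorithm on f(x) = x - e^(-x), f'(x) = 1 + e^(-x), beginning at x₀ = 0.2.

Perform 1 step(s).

f(x) = x - e^(-x)
f'(x) = 1 + e^(-x)
x₀ = 0.2

Newton-Raphson formula: x_{n+1} = x_n - f(x_n)/f'(x_n)

Iteration 1:
  f(0.200000) = -0.618731
  f'(0.200000) = 1.818731
  x_1 = 0.200000 - (-0.618731)/1.818731 = 0.540199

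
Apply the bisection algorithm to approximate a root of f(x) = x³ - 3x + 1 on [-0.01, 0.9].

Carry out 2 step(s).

f(x) = x³ - 3x + 1
Initial interval: [-0.01, 0.9]

Iteration 1:
  c_1 = (-0.010000 + 0.900000)/2 = 0.445000
  f(c_1) = f(0.445000) = -0.246879
  f(a) × f(c) < 0, new interval: [-0.010000, 0.445000]
Iteration 2:
  c_2 = (-0.010000 + 0.445000)/2 = 0.217500
  f(c_2) = f(0.217500) = 0.357789
  f(a) × f(c) ≥ 0, new interval: [0.217500, 0.445000]

After 2 iteration(s), the approximation is c_2 = 0.217500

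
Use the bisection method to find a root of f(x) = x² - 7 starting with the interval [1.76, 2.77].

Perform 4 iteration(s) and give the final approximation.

f(x) = x² - 7
Initial interval: [1.76, 2.77]

Iteration 1:
  c_1 = (1.760000 + 2.770000)/2 = 2.265000
  f(c_1) = f(2.265000) = -1.869775
  f(a) × f(c) ≥ 0, new interval: [2.265000, 2.770000]
Iteration 2:
  c_2 = (2.265000 + 2.770000)/2 = 2.517500
  f(c_2) = f(2.517500) = -0.662194
  f(a) × f(c) ≥ 0, new interval: [2.517500, 2.770000]
Iteration 3:
  c_3 = (2.517500 + 2.770000)/2 = 2.643750
  f(c_3) = f(2.643750) = -0.010586
  f(a) × f(c) ≥ 0, new interval: [2.643750, 2.770000]
Iteration 4:
  c_4 = (2.643750 + 2.770000)/2 = 2.706875
  f(c_4) = f(2.706875) = 0.327172
  f(a) × f(c) < 0, new interval: [2.643750, 2.706875]

After 4 iteration(s), the approximation is c_4 = 2.706875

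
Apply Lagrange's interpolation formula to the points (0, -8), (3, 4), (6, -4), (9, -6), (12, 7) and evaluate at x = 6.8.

Lagrange interpolation formula:
P(x) = Σ yᵢ × Lᵢ(x)
where Lᵢ(x) = Π_{j≠i} (x - xⱼ)/(xᵢ - xⱼ)

L_0(6.8) = (6.8 - 3)/(0 - 3) × (6.8 - 6)/(0 - 6) × (6.8 - 9)/(0 - 9) × (6.8 - 12)/(0 - 12) = 0.017890
L_1(6.8) = (6.8 - 0)/(3 - 0) × (6.8 - 6)/(3 - 6) × (6.8 - 9)/(3 - 9) × (6.8 - 12)/(3 - 12) = -0.128053
L_2(6.8) = (6.8 - 0)/(6 - 0) × (6.8 - 3)/(6 - 3) × (6.8 - 9)/(6 - 9) × (6.8 - 12)/(6 - 12) = 0.912375
L_3(6.8) = (6.8 - 0)/(9 - 0) × (6.8 - 3)/(9 - 3) × (6.8 - 6)/(9 - 6) × (6.8 - 12)/(9 - 12) = 0.221182
L_4(6.8) = (6.8 - 0)/(12 - 0) × (6.8 - 3)/(12 - 3) × (6.8 - 6)/(12 - 6) × (6.8 - 9)/(12 - 9) = -0.023394

P(6.8) = (-8)×L_0(6.8) + 4×L_1(6.8) + (-4)×L_2(6.8) + (-6)×L_3(6.8) + 7×L_4(6.8)
P(6.8) = -5.795681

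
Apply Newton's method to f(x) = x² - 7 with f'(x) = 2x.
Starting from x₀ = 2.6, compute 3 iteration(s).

f(x) = x² - 7
f'(x) = 2x
x₀ = 2.6

Newton-Raphson formula: x_{n+1} = x_n - f(x_n)/f'(x_n)

Iteration 1:
  f(2.600000) = -0.240000
  f'(2.600000) = 5.200000
  x_1 = 2.600000 - (-0.240000)/5.200000 = 2.646154
Iteration 2:
  f(2.646154) = 0.002130
  f'(2.646154) = 5.292308
  x_2 = 2.646154 - 0.002130/5.292308 = 2.645751
Iteration 3:
  f(2.645751) = 0.000000
  f'(2.645751) = 5.291503
  x_3 = 2.645751 - 0.000000/5.291503 = 2.645751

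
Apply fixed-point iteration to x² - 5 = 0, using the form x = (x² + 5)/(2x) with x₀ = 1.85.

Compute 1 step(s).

Equation: x² - 5 = 0
Fixed-point form: x = (x² + 5)/(2x)
x₀ = 1.85

x_1 = g(1.850000) = 2.276351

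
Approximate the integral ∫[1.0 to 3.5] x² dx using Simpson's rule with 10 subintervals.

f(x) = x²
a = 1.0, b = 3.5, n = 10
h = (b - a)/n = 0.250000

Simpson's rule: (h/3)[f(x₀) + 4f(x₁) + 2f(x₂) + ... + f(xₙ)]

x_0 = 1.0000, f(x_0) = 1.000000, coefficient = 1
x_1 = 1.2500, f(x_1) = 1.562500, coefficient = 4
x_2 = 1.5000, f(x_2) = 2.250000, coefficient = 2
x_3 = 1.7500, f(x_3) = 3.062500, coefficient = 4
x_4 = 2.0000, f(x_4) = 4.000000, coefficient = 2
x_5 = 2.2500, f(x_5) = 5.062500, coefficient = 4
x_6 = 2.5000, f(x_6) = 6.250000, coefficient = 2
x_7 = 2.7500, f(x_7) = 7.562500, coefficient = 4
x_8 = 3.0000, f(x_8) = 9.000000, coefficient = 2
x_9 = 3.2500, f(x_9) = 10.562500, coefficient = 4
x_10 = 3.5000, f(x_10) = 12.250000, coefficient = 1

I ≈ (0.250000/3) × 167.500000 = 13.958333
Exact value: 13.958333
Error: 0.000000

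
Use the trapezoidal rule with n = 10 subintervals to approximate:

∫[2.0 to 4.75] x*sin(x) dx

f(x) = x*sin(x)
a = 2.0, b = 4.75, n = 10
h = (b - a)/n = 0.275000

Trapezoidal rule: (h/2)[f(x₀) + 2f(x₁) + 2f(x₂) + ... + f(xₙ)]

x_0 = 2.0000, f(x_0) = 1.818595, coefficient = 1
x_1 = 2.2750, f(x_1) = 1.733840, coefficient = 2
x_2 = 2.5500, f(x_2) = 1.422093, coefficient = 2
x_3 = 2.8250, f(x_3) = 0.879508, coefficient = 2
x_4 = 3.1000, f(x_4) = 0.128900, coefficient = 2
x_5 = 3.3750, f(x_5) = -0.780617, coefficient = 2
x_6 = 3.6500, f(x_6) = -1.776771, coefficient = 2
x_7 = 3.9250, f(x_7) = -2.769863, coefficient = 2
x_8 = 4.2000, f(x_8) = -3.660618, coefficient = 2
x_9 = 4.4750, f(x_9) = -4.349500, coefficient = 2
x_10 = 4.7500, f(x_10) = -4.746641, coefficient = 1

I ≈ (0.275000/2) × -21.274102 = -2.925189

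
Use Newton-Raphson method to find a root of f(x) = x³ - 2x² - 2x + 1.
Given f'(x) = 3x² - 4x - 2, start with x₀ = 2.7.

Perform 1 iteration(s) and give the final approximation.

f(x) = x³ - 2x² - 2x + 1
f'(x) = 3x² - 4x - 2
x₀ = 2.7

Newton-Raphson formula: x_{n+1} = x_n - f(x_n)/f'(x_n)

Iteration 1:
  f(2.700000) = 0.703000
  f'(2.700000) = 9.070000
  x_1 = 2.700000 - 0.703000/9.070000 = 2.622492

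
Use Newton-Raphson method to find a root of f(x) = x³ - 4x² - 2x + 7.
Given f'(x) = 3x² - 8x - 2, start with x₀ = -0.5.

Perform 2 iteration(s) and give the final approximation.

f(x) = x³ - 4x² - 2x + 7
f'(x) = 3x² - 8x - 2
x₀ = -0.5

Newton-Raphson formula: x_{n+1} = x_n - f(x_n)/f'(x_n)

Iteration 1:
  f(-0.500000) = 6.875000
  f'(-0.500000) = 2.750000
  x_1 = -0.500000 - 6.875000/2.750000 = -3.000000
Iteration 2:
  f(-3.000000) = -50.000000
  f'(-3.000000) = 49.000000
  x_2 = -3.000000 - (-50.000000)/49.000000 = -1.979592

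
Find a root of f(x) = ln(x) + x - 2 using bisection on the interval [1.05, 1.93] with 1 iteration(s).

f(x) = ln(x) + x - 2
Initial interval: [1.05, 1.93]

Iteration 1:
  c_1 = (1.050000 + 1.930000)/2 = 1.490000
  f(c_1) = f(1.490000) = -0.111224
  f(a) × f(c) ≥ 0, new interval: [1.490000, 1.930000]

After 1 iteration(s), the approximation is c_1 = 1.490000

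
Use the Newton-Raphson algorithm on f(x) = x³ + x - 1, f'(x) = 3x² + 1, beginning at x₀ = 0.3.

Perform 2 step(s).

f(x) = x³ + x - 1
f'(x) = 3x² + 1
x₀ = 0.3

Newton-Raphson formula: x_{n+1} = x_n - f(x_n)/f'(x_n)

Iteration 1:
  f(0.300000) = -0.673000
  f'(0.300000) = 1.270000
  x_1 = 0.300000 - (-0.673000)/1.270000 = 0.829921
Iteration 2:
  f(0.829921) = 0.401546
  f'(0.829921) = 3.066308
  x_2 = 0.829921 - 0.401546/3.066308 = 0.698967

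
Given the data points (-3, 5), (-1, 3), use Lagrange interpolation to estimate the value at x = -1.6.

Lagrange interpolation formula:
P(x) = Σ yᵢ × Lᵢ(x)
where Lᵢ(x) = Π_{j≠i} (x - xⱼ)/(xᵢ - xⱼ)

L_0(-1.6) = (-1.6 - (-1))/(-3 - (-1)) = 0.300000
L_1(-1.6) = (-1.6 - (-3))/(-1 - (-3)) = 0.700000

P(-1.6) = 5×L_0(-1.6) + 3×L_1(-1.6)
P(-1.6) = 3.600000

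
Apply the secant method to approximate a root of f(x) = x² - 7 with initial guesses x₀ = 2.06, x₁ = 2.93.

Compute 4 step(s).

f(x) = x² - 7
x₀ = 2.06, x₁ = 2.93

Secant formula: x_{n+1} = x_n - f(x_n)(x_n - x_{n-1})/(f(x_n) - f(x_{n-1}))

Iteration 1:
  f(2.060000) = -2.756400
  f(2.930000) = 1.584900
  x_2 = 2.930000 - 1.584900×(2.930000 - 2.060000)/(1.584900 - (-2.756400))
       = 2.612385
Iteration 2:
  f(2.930000) = 1.584900
  f(2.612385) = -0.175446
  x_3 = 2.612385 - (-0.175446)×(2.612385 - 2.930000)/(-0.175446 - 1.584900)
       = 2.644040
Iteration 3:
  f(2.612385) = -0.175446
  f(2.644040) = -0.009052
  x_4 = 2.644040 - (-0.009052)×(2.644040 - 2.612385)/(-0.009052 - (-0.175446))
       = 2.645762
Iteration 4:
  f(2.644040) = -0.009052
  f(2.645762) = 0.000057
  x_5 = 2.645762 - 0.000057×(2.645762 - 2.644040)/(0.000057 - (-0.009052))
       = 2.645751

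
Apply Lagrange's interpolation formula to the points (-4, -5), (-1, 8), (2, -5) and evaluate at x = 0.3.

Lagrange interpolation formula:
P(x) = Σ yᵢ × Lᵢ(x)
where Lᵢ(x) = Π_{j≠i} (x - xⱼ)/(xᵢ - xⱼ)

L_0(0.3) = (0.3 - (-1))/(-4 - (-1)) × (0.3 - 2)/(-4 - 2) = -0.122778
L_1(0.3) = (0.3 - (-4))/(-1 - (-4)) × (0.3 - 2)/(-1 - 2) = 0.812222
L_2(0.3) = (0.3 - (-4))/(2 - (-4)) × (0.3 - (-1))/(2 - (-1)) = 0.310556

P(0.3) = (-5)×L_0(0.3) + 8×L_1(0.3) + (-5)×L_2(0.3)
P(0.3) = 5.558889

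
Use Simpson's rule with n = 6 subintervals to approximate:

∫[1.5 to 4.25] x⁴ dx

f(x) = x⁴
a = 1.5, b = 4.25, n = 6
h = (b - a)/n = 0.458333

Simpson's rule: (h/3)[f(x₀) + 4f(x₁) + 2f(x₂) + ... + f(xₙ)]

x_0 = 1.5000, f(x_0) = 5.062500, coefficient = 1
x_1 = 1.9583, f(x_1) = 14.707758, coefficient = 4
x_2 = 2.4167, f(x_2) = 34.108845, coefficient = 2
x_3 = 2.8750, f(x_3) = 68.320557, coefficient = 4
x_4 = 3.3333, f(x_4) = 123.456790, coefficient = 2
x_5 = 3.7917, f(x_5) = 206.690541, coefficient = 4
x_6 = 4.2500, f(x_6) = 326.253906, coefficient = 1

I ≈ (0.458333/3) × 1805.323098 = 275.813251
Exact value: 275.797070
Error: 0.016181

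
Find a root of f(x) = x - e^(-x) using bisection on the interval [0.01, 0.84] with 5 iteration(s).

f(x) = x - e^(-x)
Initial interval: [0.01, 0.84]

Iteration 1:
  c_1 = (0.010000 + 0.840000)/2 = 0.425000
  f(c_1) = f(0.425000) = -0.228770
  f(a) × f(c) ≥ 0, new interval: [0.425000, 0.840000]
Iteration 2:
  c_2 = (0.425000 + 0.840000)/2 = 0.632500
  f(c_2) = f(0.632500) = 0.101238
  f(a) × f(c) < 0, new interval: [0.425000, 0.632500]
Iteration 3:
  c_3 = (0.425000 + 0.632500)/2 = 0.528750
  f(c_3) = f(0.528750) = -0.060591
  f(a) × f(c) ≥ 0, new interval: [0.528750, 0.632500]
Iteration 4:
  c_4 = (0.528750 + 0.632500)/2 = 0.580625
  f(c_4) = f(0.580625) = 0.021076
  f(a) × f(c) < 0, new interval: [0.528750, 0.580625]
Iteration 5:
  c_5 = (0.528750 + 0.580625)/2 = 0.554688
  f(c_5) = f(0.554688) = -0.019564
  f(a) × f(c) ≥ 0, new interval: [0.554688, 0.580625]

After 5 iteration(s), the approximation is c_5 = 0.554688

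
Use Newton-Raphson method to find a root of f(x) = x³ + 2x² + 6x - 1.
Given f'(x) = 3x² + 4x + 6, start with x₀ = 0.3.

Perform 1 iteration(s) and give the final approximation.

f(x) = x³ + 2x² + 6x - 1
f'(x) = 3x² + 4x + 6
x₀ = 0.3

Newton-Raphson formula: x_{n+1} = x_n - f(x_n)/f'(x_n)

Iteration 1:
  f(0.300000) = 1.007000
  f'(0.300000) = 7.470000
  x_1 = 0.300000 - 1.007000/7.470000 = 0.165194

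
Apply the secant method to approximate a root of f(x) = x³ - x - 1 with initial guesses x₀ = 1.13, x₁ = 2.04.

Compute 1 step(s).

f(x) = x³ - x - 1
x₀ = 1.13, x₁ = 2.04

Secant formula: x_{n+1} = x_n - f(x_n)(x_n - x_{n-1})/(f(x_n) - f(x_{n-1}))

Iteration 1:
  f(1.130000) = -0.687103
  f(2.040000) = 5.449664
  x_2 = 2.040000 - 5.449664×(2.040000 - 1.130000)/(5.449664 - (-0.687103))
       = 1.231888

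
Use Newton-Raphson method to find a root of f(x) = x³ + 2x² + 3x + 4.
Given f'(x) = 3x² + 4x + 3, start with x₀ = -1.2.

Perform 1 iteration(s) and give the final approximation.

f(x) = x³ + 2x² + 3x + 4
f'(x) = 3x² + 4x + 3
x₀ = -1.2

Newton-Raphson formula: x_{n+1} = x_n - f(x_n)/f'(x_n)

Iteration 1:
  f(-1.200000) = 1.552000
  f'(-1.200000) = 2.520000
  x_1 = -1.200000 - 1.552000/2.520000 = -1.815873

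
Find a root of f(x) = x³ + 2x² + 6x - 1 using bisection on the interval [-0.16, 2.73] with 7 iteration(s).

f(x) = x³ + 2x² + 6x - 1
Initial interval: [-0.16, 2.73]

Iteration 1:
  c_1 = (-0.160000 + 2.730000)/2 = 1.285000
  f(c_1) = f(1.285000) = 12.134274
  f(a) × f(c) < 0, new interval: [-0.160000, 1.285000]
Iteration 2:
  c_2 = (-0.160000 + 1.285000)/2 = 0.562500
  f(c_2) = f(0.562500) = 3.185791
  f(a) × f(c) < 0, new interval: [-0.160000, 0.562500]
Iteration 3:
  c_3 = (-0.160000 + 0.562500)/2 = 0.201250
  f(c_3) = f(0.201250) = 0.296654
  f(a) × f(c) < 0, new interval: [-0.160000, 0.201250]
Iteration 4:
  c_4 = (-0.160000 + 0.201250)/2 = 0.020625
  f(c_4) = f(0.020625) = -0.875390
  f(a) × f(c) ≥ 0, new interval: [0.020625, 0.201250]
Iteration 5:
  c_5 = (0.020625 + 0.201250)/2 = 0.110937
  f(c_5) = f(0.110937) = -0.308395
  f(a) × f(c) ≥ 0, new interval: [0.110937, 0.201250]
Iteration 6:
  c_6 = (0.110937 + 0.201250)/2 = 0.156094
  f(c_6) = f(0.156094) = -0.010904
  f(a) × f(c) ≥ 0, new interval: [0.156094, 0.201250]
Iteration 7:
  c_7 = (0.156094 + 0.201250)/2 = 0.178672
  f(c_7) = f(0.178672) = 0.141582
  f(a) × f(c) < 0, new interval: [0.156094, 0.178672]

After 7 iteration(s), the approximation is c_7 = 0.178672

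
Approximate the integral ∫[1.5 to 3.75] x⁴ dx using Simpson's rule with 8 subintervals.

f(x) = x⁴
a = 1.5, b = 3.75, n = 8
h = (b - a)/n = 0.281250

Simpson's rule: (h/3)[f(x₀) + 4f(x₁) + 2f(x₂) + ... + f(xₙ)]

x_0 = 1.5000, f(x_0) = 5.062500, coefficient = 1
x_1 = 1.7812, f(x_1) = 10.066987, coefficient = 4
x_2 = 2.0625, f(x_2) = 18.095718, coefficient = 2
x_3 = 2.3438, f(x_3) = 30.174851, coefficient = 4
x_4 = 2.6250, f(x_4) = 47.480713, coefficient = 2
x_5 = 2.9062, f(x_5) = 71.339799, coefficient = 4
x_6 = 3.1875, f(x_6) = 103.228775, coefficient = 2
x_7 = 3.4688, f(x_7) = 144.774476, coefficient = 4
x_8 = 3.7500, f(x_8) = 197.753906, coefficient = 1

I ≈ (0.281250/3) × 1565.851273 = 146.798557
Exact value: 146.796680
Error: 0.001877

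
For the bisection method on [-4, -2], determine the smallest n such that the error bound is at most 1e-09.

We need (b-a)/2^n ≤ 1e-09
(-2 - (-4))/2^n ≤ 1e-09
2/2^n ≤ 1e-09
2^n ≥ 2000000000
n ≥ log₂(2000000000) = 30.90
n ≥ 31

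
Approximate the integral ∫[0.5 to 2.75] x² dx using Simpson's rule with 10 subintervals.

f(x) = x²
a = 0.5, b = 2.75, n = 10
h = (b - a)/n = 0.225000

Simpson's rule: (h/3)[f(x₀) + 4f(x₁) + 2f(x₂) + ... + f(xₙ)]

x_0 = 0.5000, f(x_0) = 0.250000, coefficient = 1
x_1 = 0.7250, f(x_1) = 0.525625, coefficient = 4
x_2 = 0.9500, f(x_2) = 0.902500, coefficient = 2
x_3 = 1.1750, f(x_3) = 1.380625, coefficient = 4
x_4 = 1.4000, f(x_4) = 1.960000, coefficient = 2
x_5 = 1.6250, f(x_5) = 2.640625, coefficient = 4
x_6 = 1.8500, f(x_6) = 3.422500, coefficient = 2
x_7 = 2.0750, f(x_7) = 4.305625, coefficient = 4
x_8 = 2.3000, f(x_8) = 5.290000, coefficient = 2
x_9 = 2.5250, f(x_9) = 6.375625, coefficient = 4
x_10 = 2.7500, f(x_10) = 7.562500, coefficient = 1

I ≈ (0.225000/3) × 91.875000 = 6.890625
Exact value: 6.890625
Error: 0.000000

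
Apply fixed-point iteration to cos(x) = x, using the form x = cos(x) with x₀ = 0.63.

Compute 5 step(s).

Equation: cos(x) = x
Fixed-point form: x = cos(x)
x₀ = 0.63

x_1 = g(0.630000) = 0.808028
x_2 = g(0.808028) = 0.690926
x_3 = g(0.690926) = 0.770656
x_4 = g(0.770656) = 0.717454
x_5 = g(0.717454) = 0.753482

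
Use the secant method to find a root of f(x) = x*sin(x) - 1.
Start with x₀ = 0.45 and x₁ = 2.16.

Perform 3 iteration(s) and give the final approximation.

f(x) = x*sin(x) - 1
x₀ = 0.45, x₁ = 2.16

Secant formula: x_{n+1} = x_n - f(x_n)(x_n - x_{n-1})/(f(x_n) - f(x_{n-1}))

Iteration 1:
  f(0.450000) = -0.804266
  f(2.160000) = 0.795788
  x_2 = 2.160000 - 0.795788×(2.160000 - 0.450000)/(0.795788 - (-0.804266))
       = 1.309530
Iteration 2:
  f(2.160000) = 0.795788
  f(1.309530) = 0.265089
  x_3 = 1.309530 - 0.265089×(1.309530 - 2.160000)/(0.265089 - 0.795788)
       = 0.884712
Iteration 3:
  f(1.309530) = 0.265089
  f(0.884712) = -0.315469
  x_4 = 0.884712 - (-0.315469)×(0.884712 - 1.309530)/(-0.315469 - 0.265089)
       = 1.115554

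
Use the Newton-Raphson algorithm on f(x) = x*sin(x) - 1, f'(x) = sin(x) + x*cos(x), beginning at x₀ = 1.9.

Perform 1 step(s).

f(x) = x*sin(x) - 1
f'(x) = sin(x) + x*cos(x)
x₀ = 1.9

Newton-Raphson formula: x_{n+1} = x_n - f(x_n)/f'(x_n)

Iteration 1:
  f(1.900000) = 0.797970
  f'(1.900000) = 0.332050
  x_1 = 1.900000 - 0.797970/0.332050 = -0.503163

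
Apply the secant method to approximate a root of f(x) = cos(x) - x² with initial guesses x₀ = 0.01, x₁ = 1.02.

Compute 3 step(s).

f(x) = cos(x) - x²
x₀ = 0.01, x₁ = 1.02

Secant formula: x_{n+1} = x_n - f(x_n)(x_n - x_{n-1})/(f(x_n) - f(x_{n-1}))

Iteration 1:
  f(0.010000) = 0.999850
  f(1.020000) = -0.517034
  x_2 = 1.020000 - (-0.517034)×(1.020000 - 0.010000)/(-0.517034 - 0.999850)
       = 0.675739
Iteration 2:
  f(1.020000) = -0.517034
  f(0.675739) = 0.323622
  x_3 = 0.675739 - 0.323622×(0.675739 - 1.020000)/(0.323622 - (-0.517034))
       = 0.808267
Iteration 3:
  f(0.675739) = 0.323622
  f(0.808267) = 0.037457
  x_4 = 0.808267 - 0.037457×(0.808267 - 0.675739)/(0.037457 - 0.323622)
       = 0.825614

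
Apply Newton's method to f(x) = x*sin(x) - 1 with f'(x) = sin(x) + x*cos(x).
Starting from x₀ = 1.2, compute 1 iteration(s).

f(x) = x*sin(x) - 1
f'(x) = sin(x) + x*cos(x)
x₀ = 1.2

Newton-Raphson formula: x_{n+1} = x_n - f(x_n)/f'(x_n)

Iteration 1:
  f(1.200000) = 0.118447
  f'(1.200000) = 1.366868
  x_1 = 1.200000 - 0.118447/1.366868 = 1.113344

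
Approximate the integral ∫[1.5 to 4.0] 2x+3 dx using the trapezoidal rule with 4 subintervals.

f(x) = 2x+3
a = 1.5, b = 4.0, n = 4
h = (b - a)/n = 0.625000

Trapezoidal rule: (h/2)[f(x₀) + 2f(x₁) + 2f(x₂) + ... + f(xₙ)]

x_0 = 1.5000, f(x_0) = 6.000000, coefficient = 1
x_1 = 2.1250, f(x_1) = 7.250000, coefficient = 2
x_2 = 2.7500, f(x_2) = 8.500000, coefficient = 2
x_3 = 3.3750, f(x_3) = 9.750000, coefficient = 2
x_4 = 4.0000, f(x_4) = 11.000000, coefficient = 1

I ≈ (0.625000/2) × 68.000000 = 21.250000
Exact value: 21.250000
Error: 0.000000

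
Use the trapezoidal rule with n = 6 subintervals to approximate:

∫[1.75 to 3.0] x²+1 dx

f(x) = x²+1
a = 1.75, b = 3.0, n = 6
h = (b - a)/n = 0.208333

Trapezoidal rule: (h/2)[f(x₀) + 2f(x₁) + 2f(x₂) + ... + f(xₙ)]

x_0 = 1.7500, f(x_0) = 4.062500, coefficient = 1
x_1 = 1.9583, f(x_1) = 4.835069, coefficient = 2
x_2 = 2.1667, f(x_2) = 5.694444, coefficient = 2
x_3 = 2.3750, f(x_3) = 6.640625, coefficient = 2
x_4 = 2.5833, f(x_4) = 7.673611, coefficient = 2
x_5 = 2.7917, f(x_5) = 8.793403, coefficient = 2
x_6 = 3.0000, f(x_6) = 10.000000, coefficient = 1

I ≈ (0.208333/2) × 81.336806 = 8.472584
Exact value: 8.463542
Error: 0.009042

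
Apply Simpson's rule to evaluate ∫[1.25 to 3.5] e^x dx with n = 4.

f(x) = e^x
a = 1.25, b = 3.5, n = 4
h = (b - a)/n = 0.562500

Simpson's rule: (h/3)[f(x₀) + 4f(x₁) + 2f(x₂) + ... + f(xₙ)]

x_0 = 1.2500, f(x_0) = 3.490343, coefficient = 1
x_1 = 1.8125, f(x_1) = 6.125743, coefficient = 4
x_2 = 2.3750, f(x_2) = 10.751013, coefficient = 2
x_3 = 2.9375, f(x_3) = 18.868616, coefficient = 4
x_4 = 3.5000, f(x_4) = 33.115452, coefficient = 1

I ≈ (0.562500/3) × 158.085255 = 29.640985
Exact value: 29.625109
Error: 0.015876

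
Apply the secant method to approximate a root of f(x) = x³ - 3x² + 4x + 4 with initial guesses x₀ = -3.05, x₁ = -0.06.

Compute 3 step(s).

f(x) = x³ - 3x² + 4x + 4
x₀ = -3.05, x₁ = -0.06

Secant formula: x_{n+1} = x_n - f(x_n)(x_n - x_{n-1})/(f(x_n) - f(x_{n-1}))

Iteration 1:
  f(-3.050000) = -64.480125
  f(-0.060000) = 3.748984
  x_2 = -0.060000 - 3.748984×(-0.060000 - (-3.050000))/(3.748984 - (-64.480125))
       = -0.224291
Iteration 2:
  f(-0.060000) = 3.748984
  f(-0.224291) = 2.940631
  x_3 = -0.224291 - 2.940631×(-0.224291 - (-0.060000))/(2.940631 - 3.748984)
       = -0.821952
Iteration 3:
  f(-0.224291) = 2.940631
  f(-0.821952) = -1.869934
  x_4 = -0.821952 - (-1.869934)×(-0.821952 - (-0.224291))/(-1.869934 - 2.940631)
       = -0.589633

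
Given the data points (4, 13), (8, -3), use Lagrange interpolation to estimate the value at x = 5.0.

Lagrange interpolation formula:
P(x) = Σ yᵢ × Lᵢ(x)
where Lᵢ(x) = Π_{j≠i} (x - xⱼ)/(xᵢ - xⱼ)

L_0(5.0) = (5.0 - 8)/(4 - 8) = 0.750000
L_1(5.0) = (5.0 - 4)/(8 - 4) = 0.250000

P(5.0) = 13×L_0(5.0) + (-3)×L_1(5.0)
P(5.0) = 9.000000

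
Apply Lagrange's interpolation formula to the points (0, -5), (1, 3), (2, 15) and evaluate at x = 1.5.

Lagrange interpolation formula:
P(x) = Σ yᵢ × Lᵢ(x)
where Lᵢ(x) = Π_{j≠i} (x - xⱼ)/(xᵢ - xⱼ)

L_0(1.5) = (1.5 - 1)/(0 - 1) × (1.5 - 2)/(0 - 2) = -0.125000
L_1(1.5) = (1.5 - 0)/(1 - 0) × (1.5 - 2)/(1 - 2) = 0.750000
L_2(1.5) = (1.5 - 0)/(2 - 0) × (1.5 - 1)/(2 - 1) = 0.375000

P(1.5) = (-5)×L_0(1.5) + 3×L_1(1.5) + 15×L_2(1.5)
P(1.5) = 8.500000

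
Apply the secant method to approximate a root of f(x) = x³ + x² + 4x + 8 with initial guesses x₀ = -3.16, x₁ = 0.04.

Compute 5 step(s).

f(x) = x³ + x² + 4x + 8
x₀ = -3.16, x₁ = 0.04

Secant formula: x_{n+1} = x_n - f(x_n)(x_n - x_{n-1})/(f(x_n) - f(x_{n-1}))

Iteration 1:
  f(-3.160000) = -26.208896
  f(0.040000) = 8.161664
  x_2 = 0.040000 - 8.161664×(0.040000 - (-3.160000))/(8.161664 - (-26.208896))
       = -0.719875
Iteration 2:
  f(0.040000) = 8.161664
  f(-0.719875) = 5.265667
  x_3 = -0.719875 - 5.265667×(-0.719875 - 0.040000)/(5.265667 - 8.161664)
       = -2.101523
Iteration 3:
  f(-0.719875) = 5.265667
  f(-2.101523) = -5.270853
  x_4 = -2.101523 - (-5.270853)×(-2.101523 - (-0.719875))/(-5.270853 - 5.265667)
       = -1.410359
Iteration 4:
  f(-2.101523) = -5.270853
  f(-1.410359) = 1.542315
  x_5 = -1.410359 - 1.542315×(-1.410359 - (-2.101523))/(1.542315 - (-5.270853))
       = -1.566819
Iteration 5:
  f(-1.410359) = 1.542315
  f(-1.566819) = 0.341224
  x_6 = -1.566819 - 0.341224×(-1.566819 - (-1.410359))/(0.341224 - 1.542315)
       = -1.611269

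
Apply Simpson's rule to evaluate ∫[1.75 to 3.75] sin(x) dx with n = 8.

f(x) = sin(x)
a = 1.75, b = 3.75, n = 8
h = (b - a)/n = 0.250000

Simpson's rule: (h/3)[f(x₀) + 4f(x₁) + 2f(x₂) + ... + f(xₙ)]

x_0 = 1.7500, f(x_0) = 0.983986, coefficient = 1
x_1 = 2.0000, f(x_1) = 0.909297, coefficient = 4
x_2 = 2.2500, f(x_2) = 0.778073, coefficient = 2
x_3 = 2.5000, f(x_3) = 0.598472, coefficient = 4
x_4 = 2.7500, f(x_4) = 0.381661, coefficient = 2
x_5 = 3.0000, f(x_5) = 0.141120, coefficient = 4
x_6 = 3.2500, f(x_6) = -0.108195, coefficient = 2
x_7 = 3.5000, f(x_7) = -0.350783, coefficient = 4
x_8 = 3.7500, f(x_8) = -0.571561, coefficient = 1

I ≈ (0.250000/3) × 7.707928 = 0.642327
Exact value: 0.642313
Error: 0.000014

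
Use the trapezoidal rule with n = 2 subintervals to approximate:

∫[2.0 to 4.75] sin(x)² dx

f(x) = sin(x)²
a = 2.0, b = 4.75, n = 2
h = (b - a)/n = 1.375000

Trapezoidal rule: (h/2)[f(x₀) + 2f(x₁) + 2f(x₂) + ... + f(xₙ)]

x_0 = 2.0000, f(x_0) = 0.826822, coefficient = 1
x_1 = 3.3750, f(x_1) = 0.053497, coefficient = 2
x_2 = 4.7500, f(x_2) = 0.998586, coefficient = 1

I ≈ (1.375000/2) × 1.932402 = 1.328526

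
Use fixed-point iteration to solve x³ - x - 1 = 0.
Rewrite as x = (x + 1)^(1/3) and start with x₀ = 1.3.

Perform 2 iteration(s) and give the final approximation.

Equation: x³ - x - 1 = 0
Fixed-point form: x = (x + 1)^(1/3)
x₀ = 1.3

x_1 = g(1.300000) = 1.320006
x_2 = g(1.320006) = 1.323822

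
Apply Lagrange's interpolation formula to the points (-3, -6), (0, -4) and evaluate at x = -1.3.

Lagrange interpolation formula:
P(x) = Σ yᵢ × Lᵢ(x)
where Lᵢ(x) = Π_{j≠i} (x - xⱼ)/(xᵢ - xⱼ)

L_0(-1.3) = (-1.3 - 0)/(-3 - 0) = 0.433333
L_1(-1.3) = (-1.3 - (-3))/(0 - (-3)) = 0.566667

P(-1.3) = (-6)×L_0(-1.3) + (-4)×L_1(-1.3)
P(-1.3) = -4.866667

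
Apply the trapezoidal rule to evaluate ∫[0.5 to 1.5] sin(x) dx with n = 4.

f(x) = sin(x)
a = 0.5, b = 1.5, n = 4
h = (b - a)/n = 0.250000

Trapezoidal rule: (h/2)[f(x₀) + 2f(x₁) + 2f(x₂) + ... + f(xₙ)]

x_0 = 0.5000, f(x_0) = 0.479426, coefficient = 1
x_1 = 0.7500, f(x_1) = 0.681639, coefficient = 2
x_2 = 1.0000, f(x_2) = 0.841471, coefficient = 2
x_3 = 1.2500, f(x_3) = 0.948985, coefficient = 2
x_4 = 1.5000, f(x_4) = 0.997495, coefficient = 1

I ≈ (0.250000/2) × 6.421109 = 0.802639
Exact value: 0.806845
Error: 0.004207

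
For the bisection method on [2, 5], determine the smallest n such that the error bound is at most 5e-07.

We need (b-a)/2^n ≤ 5e-07
(5 - 2)/2^n ≤ 5e-07
3/2^n ≤ 5e-07
2^n ≥ 6000000
n ≥ log₂(6000000) = 22.52
n ≥ 23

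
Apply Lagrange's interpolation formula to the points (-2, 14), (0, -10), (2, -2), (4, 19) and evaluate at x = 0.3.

Lagrange interpolation formula:
P(x) = Σ yᵢ × Lᵢ(x)
where Lᵢ(x) = Π_{j≠i} (x - xⱼ)/(xᵢ - xⱼ)

L_0(0.3) = (0.3 - 0)/(-2 - 0) × (0.3 - 2)/(-2 - 2) × (0.3 - 4)/(-2 - 4) = -0.039313
L_1(0.3) = (0.3 - (-2))/(0 - (-2)) × (0.3 - 2)/(0 - 2) × (0.3 - 4)/(0 - 4) = 0.904187
L_2(0.3) = (0.3 - (-2))/(2 - (-2)) × (0.3 - 0)/(2 - 0) × (0.3 - 4)/(2 - 4) = 0.159562
L_3(0.3) = (0.3 - (-2))/(4 - (-2)) × (0.3 - 0)/(4 - 0) × (0.3 - 2)/(4 - 2) = -0.024437

P(0.3) = 14×L_0(0.3) + (-10)×L_1(0.3) + (-2)×L_2(0.3) + 19×L_3(0.3)
P(0.3) = -10.375687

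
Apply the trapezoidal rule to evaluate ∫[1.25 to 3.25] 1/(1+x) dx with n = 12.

f(x) = 1/(1+x)
a = 1.25, b = 3.25, n = 12
h = (b - a)/n = 0.166667

Trapezoidal rule: (h/2)[f(x₀) + 2f(x₁) + 2f(x₂) + ... + f(xₙ)]

x_0 = 1.2500, f(x_0) = 0.444444, coefficient = 1
x_1 = 1.4167, f(x_1) = 0.413793, coefficient = 2
x_2 = 1.5833, f(x_2) = 0.387097, coefficient = 2
x_3 = 1.7500, f(x_3) = 0.363636, coefficient = 2
x_4 = 1.9167, f(x_4) = 0.342857, coefficient = 2
x_5 = 2.0833, f(x_5) = 0.324324, coefficient = 2
x_6 = 2.2500, f(x_6) = 0.307692, coefficient = 2
x_7 = 2.4167, f(x_7) = 0.292683, coefficient = 2
x_8 = 2.5833, f(x_8) = 0.279070, coefficient = 2
x_9 = 2.7500, f(x_9) = 0.266667, coefficient = 2
x_10 = 2.9167, f(x_10) = 0.255319, coefficient = 2
x_11 = 3.0833, f(x_11) = 0.244898, coefficient = 2
x_12 = 3.2500, f(x_12) = 0.235294, coefficient = 1

I ≈ (0.166667/2) × 7.635812 = 0.636318
Exact value: 0.635989
Error: 0.000329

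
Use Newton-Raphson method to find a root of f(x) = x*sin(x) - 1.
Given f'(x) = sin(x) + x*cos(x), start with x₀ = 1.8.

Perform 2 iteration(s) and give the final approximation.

f(x) = x*sin(x) - 1
f'(x) = sin(x) + x*cos(x)
x₀ = 1.8

Newton-Raphson formula: x_{n+1} = x_n - f(x_n)/f'(x_n)

Iteration 1:
  f(1.800000) = 0.752926
  f'(1.800000) = 0.564884
  x_1 = 1.800000 - 0.752926/0.564884 = 0.467114
Iteration 2:
  f(0.467114) = -0.789653
  f'(0.467114) = 0.867384
  x_2 = 0.467114 - (-0.789653)/0.867384 = 1.377499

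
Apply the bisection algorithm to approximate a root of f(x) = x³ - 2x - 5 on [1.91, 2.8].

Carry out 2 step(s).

f(x) = x³ - 2x - 5
Initial interval: [1.91, 2.8]

Iteration 1:
  c_1 = (1.910000 + 2.800000)/2 = 2.355000
  f(c_1) = f(2.355000) = 3.350889
  f(a) × f(c) < 0, new interval: [1.910000, 2.355000]
Iteration 2:
  c_2 = (1.910000 + 2.355000)/2 = 2.132500
  f(c_2) = f(2.132500) = 0.432664
  f(a) × f(c) < 0, new interval: [1.910000, 2.132500]

After 2 iteration(s), the approximation is c_2 = 2.132500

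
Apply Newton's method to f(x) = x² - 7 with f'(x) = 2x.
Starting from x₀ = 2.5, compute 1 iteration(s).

f(x) = x² - 7
f'(x) = 2x
x₀ = 2.5

Newton-Raphson formula: x_{n+1} = x_n - f(x_n)/f'(x_n)

Iteration 1:
  f(2.500000) = -0.750000
  f'(2.500000) = 5.000000
  x_1 = 2.500000 - (-0.750000)/5.000000 = 2.650000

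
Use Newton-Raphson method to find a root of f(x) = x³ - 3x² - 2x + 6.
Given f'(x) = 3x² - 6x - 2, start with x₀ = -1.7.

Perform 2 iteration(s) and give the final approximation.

f(x) = x³ - 3x² - 2x + 6
f'(x) = 3x² - 6x - 2
x₀ = -1.7

Newton-Raphson formula: x_{n+1} = x_n - f(x_n)/f'(x_n)

Iteration 1:
  f(-1.700000) = -4.183000
  f'(-1.700000) = 16.870000
  x_1 = -1.700000 - (-4.183000)/16.870000 = -1.452045
Iteration 2:
  f(-1.452045) = -0.482757
  f'(-1.452045) = 13.037575
  x_2 = -1.452045 - (-0.482757)/13.037575 = -1.415017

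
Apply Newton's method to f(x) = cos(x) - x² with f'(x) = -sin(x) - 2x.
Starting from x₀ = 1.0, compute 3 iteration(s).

f(x) = cos(x) - x²
f'(x) = -sin(x) - 2x
x₀ = 1.0

Newton-Raphson formula: x_{n+1} = x_n - f(x_n)/f'(x_n)

Iteration 1:
  f(1.000000) = -0.459698
  f'(1.000000) = -2.841471
  x_1 = 1.000000 - (-0.459698)/(-2.841471) = 0.838218
Iteration 2:
  f(0.838218) = -0.033822
  f'(0.838218) = -2.419890
  x_2 = 0.838218 - (-0.033822)/(-2.419890) = 0.824242
Iteration 3:
  f(0.824242) = -0.000261
  f'(0.824242) = -2.382517
  x_3 = 0.824242 - (-0.000261)/(-2.382517) = 0.824132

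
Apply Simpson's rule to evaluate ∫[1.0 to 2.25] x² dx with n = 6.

f(x) = x²
a = 1.0, b = 2.25, n = 6
h = (b - a)/n = 0.208333

Simpson's rule: (h/3)[f(x₀) + 4f(x₁) + 2f(x₂) + ... + f(xₙ)]

x_0 = 1.0000, f(x_0) = 1.000000, coefficient = 1
x_1 = 1.2083, f(x_1) = 1.460069, coefficient = 4
x_2 = 1.4167, f(x_2) = 2.006944, coefficient = 2
x_3 = 1.6250, f(x_3) = 2.640625, coefficient = 4
x_4 = 1.8333, f(x_4) = 3.361111, coefficient = 2
x_5 = 2.0417, f(x_5) = 4.168403, coefficient = 4
x_6 = 2.2500, f(x_6) = 5.062500, coefficient = 1

I ≈ (0.208333/3) × 49.875000 = 3.463542
Exact value: 3.463542
Error: 0.000000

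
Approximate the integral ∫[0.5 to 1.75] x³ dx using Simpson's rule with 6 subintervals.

f(x) = x³
a = 0.5, b = 1.75, n = 6
h = (b - a)/n = 0.208333

Simpson's rule: (h/3)[f(x₀) + 4f(x₁) + 2f(x₂) + ... + f(xₙ)]

x_0 = 0.5000, f(x_0) = 0.125000, coefficient = 1
x_1 = 0.7083, f(x_1) = 0.355396, coefficient = 4
x_2 = 0.9167, f(x_2) = 0.770255, coefficient = 2
x_3 = 1.1250, f(x_3) = 1.423828, coefficient = 4
x_4 = 1.3333, f(x_4) = 2.370370, coefficient = 2
x_5 = 1.5417, f(x_5) = 3.664135, coefficient = 4
x_6 = 1.7500, f(x_6) = 5.359375, coefficient = 1

I ≈ (0.208333/3) × 33.539063 = 2.329102
Exact value: 2.329102
Error: 0.000000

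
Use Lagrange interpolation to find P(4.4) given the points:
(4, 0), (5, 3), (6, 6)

Lagrange interpolation formula:
P(x) = Σ yᵢ × Lᵢ(x)
where Lᵢ(x) = Π_{j≠i} (x - xⱼ)/(xᵢ - xⱼ)

L_0(4.4) = (4.4 - 5)/(4 - 5) × (4.4 - 6)/(4 - 6) = 0.480000
L_1(4.4) = (4.4 - 4)/(5 - 4) × (4.4 - 6)/(5 - 6) = 0.640000
L_2(4.4) = (4.4 - 4)/(6 - 4) × (4.4 - 5)/(6 - 5) = -0.120000

P(4.4) = 0×L_0(4.4) + 3×L_1(4.4) + 6×L_2(4.4)
P(4.4) = 1.200000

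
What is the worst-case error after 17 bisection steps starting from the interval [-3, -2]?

Bisection error bound: |error| ≤ (b-a)/2^n
|error| ≤ (-2 - (-3))/2^17 = 1/2^17
|error| ≤ 0.0000076294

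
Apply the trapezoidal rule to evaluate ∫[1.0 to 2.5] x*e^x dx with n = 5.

f(x) = x*e^x
a = 1.0, b = 2.5, n = 5
h = (b - a)/n = 0.300000

Trapezoidal rule: (h/2)[f(x₀) + 2f(x₁) + 2f(x₂) + ... + f(xₙ)]

x_0 = 1.0000, f(x_0) = 2.718282, coefficient = 1
x_1 = 1.3000, f(x_1) = 4.770086, coefficient = 2
x_2 = 1.6000, f(x_2) = 7.924852, coefficient = 2
x_3 = 1.9000, f(x_3) = 12.703199, coefficient = 2
x_4 = 2.2000, f(x_4) = 19.855030, coefficient = 2
x_5 = 2.5000, f(x_5) = 30.456235, coefficient = 1

I ≈ (0.300000/2) × 123.680850 = 18.552128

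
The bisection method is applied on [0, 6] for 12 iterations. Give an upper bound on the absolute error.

Bisection error bound: |error| ≤ (b-a)/2^n
|error| ≤ (6 - 0)/2^12 = 6/2^12
|error| ≤ 0.0014648438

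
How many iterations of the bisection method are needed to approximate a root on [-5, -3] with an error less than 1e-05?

We need (b-a)/2^n ≤ 1e-05
(-3 - (-5))/2^n ≤ 1e-05
2/2^n ≤ 1e-05
2^n ≥ 200000
n ≥ log₂(200000) = 17.61
n ≥ 18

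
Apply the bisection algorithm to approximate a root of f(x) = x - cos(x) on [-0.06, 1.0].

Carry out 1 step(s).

f(x) = x - cos(x)
Initial interval: [-0.06, 1.0]

Iteration 1:
  c_1 = (-0.060000 + 1.000000)/2 = 0.470000
  f(c_1) = f(0.470000) = -0.421568
  f(a) × f(c) ≥ 0, new interval: [0.470000, 1.000000]

After 1 iteration(s), the approximation is c_1 = 0.470000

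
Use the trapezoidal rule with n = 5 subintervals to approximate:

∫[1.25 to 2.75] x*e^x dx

f(x) = x*e^x
a = 1.25, b = 2.75, n = 5
h = (b - a)/n = 0.300000

Trapezoidal rule: (h/2)[f(x₀) + 2f(x₁) + 2f(x₂) + ... + f(xₙ)]

x_0 = 1.2500, f(x_0) = 4.362929, coefficient = 1
x_1 = 1.5500, f(x_1) = 7.302779, coefficient = 2
x_2 = 1.8500, f(x_2) = 11.765666, coefficient = 2
x_3 = 2.1500, f(x_3) = 18.457446, coefficient = 2
x_4 = 2.4500, f(x_4) = 28.391449, coefficient = 2
x_5 = 2.7500, f(x_5) = 43.017238, coefficient = 1

I ≈ (0.300000/2) × 179.214846 = 26.882227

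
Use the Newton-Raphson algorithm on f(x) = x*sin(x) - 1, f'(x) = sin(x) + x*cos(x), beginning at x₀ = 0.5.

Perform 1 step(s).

f(x) = x*sin(x) - 1
f'(x) = sin(x) + x*cos(x)
x₀ = 0.5

Newton-Raphson formula: x_{n+1} = x_n - f(x_n)/f'(x_n)

Iteration 1:
  f(0.500000) = -0.760287
  f'(0.500000) = 0.918217
  x_1 = 0.500000 - (-0.760287)/0.918217 = 1.328004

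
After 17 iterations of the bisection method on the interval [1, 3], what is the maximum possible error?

Bisection error bound: |error| ≤ (b-a)/2^n
|error| ≤ (3 - 1)/2^17 = 2/2^17
|error| ≤ 0.0000152588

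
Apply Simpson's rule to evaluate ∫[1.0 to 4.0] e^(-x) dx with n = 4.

f(x) = e^(-x)
a = 1.0, b = 4.0, n = 4
h = (b - a)/n = 0.750000

Simpson's rule: (h/3)[f(x₀) + 4f(x₁) + 2f(x₂) + ... + f(xₙ)]

x_0 = 1.0000, f(x_0) = 0.367879, coefficient = 1
x_1 = 1.7500, f(x_1) = 0.173774, coefficient = 4
x_2 = 2.5000, f(x_2) = 0.082085, coefficient = 2
x_3 = 3.2500, f(x_3) = 0.038774, coefficient = 4
x_4 = 4.0000, f(x_4) = 0.018316, coefficient = 1

I ≈ (0.750000/3) × 1.400558 = 0.350139
Exact value: 0.349564
Error: 0.000576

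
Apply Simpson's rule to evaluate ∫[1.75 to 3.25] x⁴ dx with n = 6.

f(x) = x⁴
a = 1.75, b = 3.25, n = 6
h = (b - a)/n = 0.250000

Simpson's rule: (h/3)[f(x₀) + 4f(x₁) + 2f(x₂) + ... + f(xₙ)]

x_0 = 1.7500, f(x_0) = 9.378906, coefficient = 1
x_1 = 2.0000, f(x_1) = 16.000000, coefficient = 4
x_2 = 2.2500, f(x_2) = 25.628906, coefficient = 2
x_3 = 2.5000, f(x_3) = 39.062500, coefficient = 4
x_4 = 2.7500, f(x_4) = 57.191406, coefficient = 2
x_5 = 3.0000, f(x_5) = 81.000000, coefficient = 4
x_6 = 3.2500, f(x_6) = 111.566406, coefficient = 1

I ≈ (0.250000/3) × 830.835938 = 69.236328
Exact value: 69.235547
Error: 0.000781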